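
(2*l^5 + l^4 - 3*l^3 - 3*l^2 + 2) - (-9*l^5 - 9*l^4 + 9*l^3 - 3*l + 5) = 11*l^5 + 10*l^4 - 12*l^3 - 3*l^2 + 3*l - 3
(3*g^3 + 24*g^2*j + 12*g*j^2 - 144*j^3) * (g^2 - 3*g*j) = 3*g^5 + 15*g^4*j - 60*g^3*j^2 - 180*g^2*j^3 + 432*g*j^4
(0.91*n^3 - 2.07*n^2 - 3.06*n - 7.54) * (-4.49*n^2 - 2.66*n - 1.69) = -4.0859*n^5 + 6.8737*n^4 + 17.7077*n^3 + 45.4925*n^2 + 25.2278*n + 12.7426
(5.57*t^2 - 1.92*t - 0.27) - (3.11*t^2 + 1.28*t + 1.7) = 2.46*t^2 - 3.2*t - 1.97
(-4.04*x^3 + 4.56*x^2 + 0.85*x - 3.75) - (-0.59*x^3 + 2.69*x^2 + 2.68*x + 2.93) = -3.45*x^3 + 1.87*x^2 - 1.83*x - 6.68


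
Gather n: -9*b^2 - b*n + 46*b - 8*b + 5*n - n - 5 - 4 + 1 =-9*b^2 + 38*b + n*(4 - b) - 8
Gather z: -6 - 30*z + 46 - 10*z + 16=56 - 40*z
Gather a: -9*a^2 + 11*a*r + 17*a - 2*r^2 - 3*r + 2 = -9*a^2 + a*(11*r + 17) - 2*r^2 - 3*r + 2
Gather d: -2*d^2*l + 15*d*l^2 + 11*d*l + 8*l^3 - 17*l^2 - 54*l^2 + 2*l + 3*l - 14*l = -2*d^2*l + d*(15*l^2 + 11*l) + 8*l^3 - 71*l^2 - 9*l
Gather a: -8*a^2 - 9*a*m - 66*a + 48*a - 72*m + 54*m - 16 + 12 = -8*a^2 + a*(-9*m - 18) - 18*m - 4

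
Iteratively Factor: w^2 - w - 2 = (w - 2)*(w + 1)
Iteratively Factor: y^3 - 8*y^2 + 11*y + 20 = (y - 4)*(y^2 - 4*y - 5) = (y - 5)*(y - 4)*(y + 1)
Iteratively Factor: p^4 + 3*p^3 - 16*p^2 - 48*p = (p)*(p^3 + 3*p^2 - 16*p - 48) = p*(p + 3)*(p^2 - 16) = p*(p - 4)*(p + 3)*(p + 4)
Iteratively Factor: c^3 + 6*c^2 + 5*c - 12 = (c + 4)*(c^2 + 2*c - 3) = (c + 3)*(c + 4)*(c - 1)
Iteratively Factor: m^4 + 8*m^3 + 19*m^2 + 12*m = (m + 4)*(m^3 + 4*m^2 + 3*m) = (m + 1)*(m + 4)*(m^2 + 3*m) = m*(m + 1)*(m + 4)*(m + 3)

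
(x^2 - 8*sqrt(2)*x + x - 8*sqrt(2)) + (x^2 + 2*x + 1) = 2*x^2 - 8*sqrt(2)*x + 3*x - 8*sqrt(2) + 1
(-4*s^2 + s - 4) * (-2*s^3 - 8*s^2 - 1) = 8*s^5 + 30*s^4 + 36*s^2 - s + 4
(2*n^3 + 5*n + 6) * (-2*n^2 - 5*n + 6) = -4*n^5 - 10*n^4 + 2*n^3 - 37*n^2 + 36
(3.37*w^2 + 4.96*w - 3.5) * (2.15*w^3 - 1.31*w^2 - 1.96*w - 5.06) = 7.2455*w^5 + 6.2493*w^4 - 20.6278*w^3 - 22.1888*w^2 - 18.2376*w + 17.71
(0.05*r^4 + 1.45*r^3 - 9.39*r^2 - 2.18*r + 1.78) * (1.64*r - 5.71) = 0.082*r^5 + 2.0925*r^4 - 23.6791*r^3 + 50.0417*r^2 + 15.367*r - 10.1638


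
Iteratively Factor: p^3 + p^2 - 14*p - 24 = (p - 4)*(p^2 + 5*p + 6) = (p - 4)*(p + 2)*(p + 3)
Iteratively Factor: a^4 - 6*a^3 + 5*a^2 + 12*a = (a - 3)*(a^3 - 3*a^2 - 4*a) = (a - 4)*(a - 3)*(a^2 + a) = a*(a - 4)*(a - 3)*(a + 1)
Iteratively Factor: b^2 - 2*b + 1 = (b - 1)*(b - 1)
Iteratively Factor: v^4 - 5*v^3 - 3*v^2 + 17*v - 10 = (v - 1)*(v^3 - 4*v^2 - 7*v + 10) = (v - 1)^2*(v^2 - 3*v - 10) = (v - 1)^2*(v + 2)*(v - 5)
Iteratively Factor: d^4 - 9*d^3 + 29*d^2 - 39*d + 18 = (d - 2)*(d^3 - 7*d^2 + 15*d - 9) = (d - 3)*(d - 2)*(d^2 - 4*d + 3) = (d - 3)*(d - 2)*(d - 1)*(d - 3)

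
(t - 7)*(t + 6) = t^2 - t - 42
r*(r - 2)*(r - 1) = r^3 - 3*r^2 + 2*r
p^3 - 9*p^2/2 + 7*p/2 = p*(p - 7/2)*(p - 1)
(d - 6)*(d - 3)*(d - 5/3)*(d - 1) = d^4 - 35*d^3/3 + 131*d^2/3 - 63*d + 30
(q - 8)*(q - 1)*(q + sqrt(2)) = q^3 - 9*q^2 + sqrt(2)*q^2 - 9*sqrt(2)*q + 8*q + 8*sqrt(2)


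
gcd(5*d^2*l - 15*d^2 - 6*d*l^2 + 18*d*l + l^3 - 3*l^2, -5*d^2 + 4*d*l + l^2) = d - l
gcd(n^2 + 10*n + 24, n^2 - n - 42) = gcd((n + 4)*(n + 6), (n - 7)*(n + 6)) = n + 6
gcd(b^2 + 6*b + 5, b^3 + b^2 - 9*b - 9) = b + 1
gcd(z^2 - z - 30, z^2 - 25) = z + 5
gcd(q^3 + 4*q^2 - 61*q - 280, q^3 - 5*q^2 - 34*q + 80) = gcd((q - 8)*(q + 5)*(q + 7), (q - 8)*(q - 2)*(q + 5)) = q^2 - 3*q - 40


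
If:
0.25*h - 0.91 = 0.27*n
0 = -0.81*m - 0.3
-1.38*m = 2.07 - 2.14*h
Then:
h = 0.73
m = -0.37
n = -2.70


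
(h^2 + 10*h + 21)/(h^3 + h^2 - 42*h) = (h + 3)/(h*(h - 6))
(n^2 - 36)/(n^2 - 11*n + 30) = (n + 6)/(n - 5)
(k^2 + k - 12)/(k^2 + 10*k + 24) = (k - 3)/(k + 6)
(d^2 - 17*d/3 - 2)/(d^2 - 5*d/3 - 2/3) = (d - 6)/(d - 2)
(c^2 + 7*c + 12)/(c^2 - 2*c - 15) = (c + 4)/(c - 5)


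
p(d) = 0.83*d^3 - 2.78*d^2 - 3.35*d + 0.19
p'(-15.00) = 640.30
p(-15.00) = -3376.31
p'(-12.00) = 421.93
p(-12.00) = -1794.17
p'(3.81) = 11.61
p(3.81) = -7.02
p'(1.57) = -5.94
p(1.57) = -8.71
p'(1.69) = -5.63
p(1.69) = -9.41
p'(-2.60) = 27.94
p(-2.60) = -24.48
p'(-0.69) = 1.67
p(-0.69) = 0.91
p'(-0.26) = -1.74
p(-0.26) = 0.86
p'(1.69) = -5.63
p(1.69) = -9.41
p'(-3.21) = 40.15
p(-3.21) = -45.16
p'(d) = 2.49*d^2 - 5.56*d - 3.35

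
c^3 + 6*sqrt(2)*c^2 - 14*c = c*(c - sqrt(2))*(c + 7*sqrt(2))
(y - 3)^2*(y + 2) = y^3 - 4*y^2 - 3*y + 18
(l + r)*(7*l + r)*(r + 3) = 7*l^2*r + 21*l^2 + 8*l*r^2 + 24*l*r + r^3 + 3*r^2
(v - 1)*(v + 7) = v^2 + 6*v - 7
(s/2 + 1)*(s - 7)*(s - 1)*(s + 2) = s^4/2 - 2*s^3 - 21*s^2/2 - 2*s + 14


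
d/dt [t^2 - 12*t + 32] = 2*t - 12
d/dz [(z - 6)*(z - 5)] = 2*z - 11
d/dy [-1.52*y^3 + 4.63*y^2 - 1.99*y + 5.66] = -4.56*y^2 + 9.26*y - 1.99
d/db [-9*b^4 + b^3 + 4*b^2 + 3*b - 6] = -36*b^3 + 3*b^2 + 8*b + 3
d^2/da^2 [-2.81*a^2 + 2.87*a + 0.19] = -5.62000000000000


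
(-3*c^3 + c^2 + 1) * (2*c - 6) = -6*c^4 + 20*c^3 - 6*c^2 + 2*c - 6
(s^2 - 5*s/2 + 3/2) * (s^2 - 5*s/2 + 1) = s^4 - 5*s^3 + 35*s^2/4 - 25*s/4 + 3/2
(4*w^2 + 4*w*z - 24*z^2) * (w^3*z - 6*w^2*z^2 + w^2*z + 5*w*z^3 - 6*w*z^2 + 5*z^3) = 4*w^5*z - 20*w^4*z^2 + 4*w^4*z - 28*w^3*z^3 - 20*w^3*z^2 + 164*w^2*z^4 - 28*w^2*z^3 - 120*w*z^5 + 164*w*z^4 - 120*z^5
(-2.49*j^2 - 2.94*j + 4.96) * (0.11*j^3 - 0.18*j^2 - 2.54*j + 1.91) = -0.2739*j^5 + 0.1248*j^4 + 7.3994*j^3 + 1.8189*j^2 - 18.2138*j + 9.4736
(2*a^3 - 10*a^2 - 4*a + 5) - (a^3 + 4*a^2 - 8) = a^3 - 14*a^2 - 4*a + 13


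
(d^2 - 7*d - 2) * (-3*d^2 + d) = -3*d^4 + 22*d^3 - d^2 - 2*d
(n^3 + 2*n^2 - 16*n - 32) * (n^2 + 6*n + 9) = n^5 + 8*n^4 + 5*n^3 - 110*n^2 - 336*n - 288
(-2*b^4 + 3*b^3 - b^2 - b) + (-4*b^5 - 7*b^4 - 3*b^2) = -4*b^5 - 9*b^4 + 3*b^3 - 4*b^2 - b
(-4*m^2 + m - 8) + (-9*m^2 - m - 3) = -13*m^2 - 11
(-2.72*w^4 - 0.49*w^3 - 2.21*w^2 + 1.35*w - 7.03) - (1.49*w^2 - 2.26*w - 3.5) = -2.72*w^4 - 0.49*w^3 - 3.7*w^2 + 3.61*w - 3.53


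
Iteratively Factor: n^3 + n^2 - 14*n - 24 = (n - 4)*(n^2 + 5*n + 6) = (n - 4)*(n + 3)*(n + 2)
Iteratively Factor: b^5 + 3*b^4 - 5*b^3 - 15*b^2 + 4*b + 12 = (b - 1)*(b^4 + 4*b^3 - b^2 - 16*b - 12) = (b - 1)*(b + 3)*(b^3 + b^2 - 4*b - 4) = (b - 2)*(b - 1)*(b + 3)*(b^2 + 3*b + 2) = (b - 2)*(b - 1)*(b + 1)*(b + 3)*(b + 2)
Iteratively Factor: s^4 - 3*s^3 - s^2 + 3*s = (s - 3)*(s^3 - s) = s*(s - 3)*(s^2 - 1) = s*(s - 3)*(s + 1)*(s - 1)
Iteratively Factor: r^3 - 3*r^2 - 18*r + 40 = (r - 5)*(r^2 + 2*r - 8) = (r - 5)*(r + 4)*(r - 2)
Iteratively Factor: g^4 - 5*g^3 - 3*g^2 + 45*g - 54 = (g - 2)*(g^3 - 3*g^2 - 9*g + 27) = (g - 2)*(g + 3)*(g^2 - 6*g + 9) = (g - 3)*(g - 2)*(g + 3)*(g - 3)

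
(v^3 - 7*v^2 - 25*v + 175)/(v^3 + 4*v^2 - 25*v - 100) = (v - 7)/(v + 4)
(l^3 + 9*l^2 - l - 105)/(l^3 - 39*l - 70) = (l^2 + 4*l - 21)/(l^2 - 5*l - 14)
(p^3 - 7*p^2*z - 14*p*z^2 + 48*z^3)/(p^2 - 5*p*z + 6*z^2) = (-p^2 + 5*p*z + 24*z^2)/(-p + 3*z)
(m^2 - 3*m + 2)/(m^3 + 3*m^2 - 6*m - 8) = (m - 1)/(m^2 + 5*m + 4)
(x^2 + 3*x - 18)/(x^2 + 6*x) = (x - 3)/x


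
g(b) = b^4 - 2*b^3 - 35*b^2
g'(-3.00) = 48.00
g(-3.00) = -180.00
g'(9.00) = 1800.00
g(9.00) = 2268.00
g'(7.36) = 754.54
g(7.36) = 241.03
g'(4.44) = -78.97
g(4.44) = -476.41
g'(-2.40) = 78.14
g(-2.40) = -140.77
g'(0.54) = -38.92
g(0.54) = -10.44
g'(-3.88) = -52.37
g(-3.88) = -183.45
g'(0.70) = -50.57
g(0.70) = -17.60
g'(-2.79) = 61.72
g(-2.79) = -168.42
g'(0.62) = -44.75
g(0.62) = -13.78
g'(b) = 4*b^3 - 6*b^2 - 70*b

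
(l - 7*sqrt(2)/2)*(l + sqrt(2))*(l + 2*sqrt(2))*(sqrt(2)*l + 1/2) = sqrt(2)*l^4 - l^3/2 - 69*sqrt(2)*l^2/4 - 73*l/2 - 7*sqrt(2)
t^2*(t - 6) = t^3 - 6*t^2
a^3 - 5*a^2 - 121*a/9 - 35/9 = (a - 7)*(a + 1/3)*(a + 5/3)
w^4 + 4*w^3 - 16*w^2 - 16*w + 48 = (w - 2)^2*(w + 2)*(w + 6)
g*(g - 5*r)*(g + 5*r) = g^3 - 25*g*r^2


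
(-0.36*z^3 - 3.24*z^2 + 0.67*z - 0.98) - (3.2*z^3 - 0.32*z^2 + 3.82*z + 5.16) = -3.56*z^3 - 2.92*z^2 - 3.15*z - 6.14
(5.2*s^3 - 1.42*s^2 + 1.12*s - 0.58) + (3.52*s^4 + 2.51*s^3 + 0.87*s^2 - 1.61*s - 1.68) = 3.52*s^4 + 7.71*s^3 - 0.55*s^2 - 0.49*s - 2.26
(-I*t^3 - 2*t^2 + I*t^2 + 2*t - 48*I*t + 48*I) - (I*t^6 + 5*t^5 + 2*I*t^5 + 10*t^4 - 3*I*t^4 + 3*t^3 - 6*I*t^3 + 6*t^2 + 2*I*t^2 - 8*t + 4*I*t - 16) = -I*t^6 - 5*t^5 - 2*I*t^5 - 10*t^4 + 3*I*t^4 - 3*t^3 + 5*I*t^3 - 8*t^2 - I*t^2 + 10*t - 52*I*t + 16 + 48*I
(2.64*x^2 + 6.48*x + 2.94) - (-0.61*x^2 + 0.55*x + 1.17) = 3.25*x^2 + 5.93*x + 1.77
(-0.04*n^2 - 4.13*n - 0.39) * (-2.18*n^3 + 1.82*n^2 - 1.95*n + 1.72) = 0.0872*n^5 + 8.9306*n^4 - 6.5884*n^3 + 7.2749*n^2 - 6.3431*n - 0.6708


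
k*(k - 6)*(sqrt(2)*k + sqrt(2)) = sqrt(2)*k^3 - 5*sqrt(2)*k^2 - 6*sqrt(2)*k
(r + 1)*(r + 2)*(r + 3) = r^3 + 6*r^2 + 11*r + 6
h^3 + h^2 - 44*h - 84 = (h - 7)*(h + 2)*(h + 6)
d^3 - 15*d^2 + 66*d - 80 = (d - 8)*(d - 5)*(d - 2)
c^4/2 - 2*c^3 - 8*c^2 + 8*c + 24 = (c/2 + 1)*(c - 6)*(c - 2)*(c + 2)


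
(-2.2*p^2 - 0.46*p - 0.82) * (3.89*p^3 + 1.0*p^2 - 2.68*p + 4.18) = -8.558*p^5 - 3.9894*p^4 + 2.2462*p^3 - 8.7832*p^2 + 0.2748*p - 3.4276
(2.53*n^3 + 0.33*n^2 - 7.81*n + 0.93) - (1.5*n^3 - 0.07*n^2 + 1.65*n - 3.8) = 1.03*n^3 + 0.4*n^2 - 9.46*n + 4.73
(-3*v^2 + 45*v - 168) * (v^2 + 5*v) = -3*v^4 + 30*v^3 + 57*v^2 - 840*v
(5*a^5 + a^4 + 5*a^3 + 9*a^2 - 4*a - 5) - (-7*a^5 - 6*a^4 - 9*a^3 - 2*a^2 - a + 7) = 12*a^5 + 7*a^4 + 14*a^3 + 11*a^2 - 3*a - 12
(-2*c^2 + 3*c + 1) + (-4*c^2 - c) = -6*c^2 + 2*c + 1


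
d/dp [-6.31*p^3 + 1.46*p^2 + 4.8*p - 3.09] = -18.93*p^2 + 2.92*p + 4.8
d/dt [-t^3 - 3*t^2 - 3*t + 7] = -3*t^2 - 6*t - 3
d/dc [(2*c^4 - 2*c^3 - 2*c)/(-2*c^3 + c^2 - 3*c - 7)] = 2*(-2*c^6 + 2*c^5 - 10*c^4 - 26*c^3 + 22*c^2 + 7)/(4*c^6 - 4*c^5 + 13*c^4 + 22*c^3 - 5*c^2 + 42*c + 49)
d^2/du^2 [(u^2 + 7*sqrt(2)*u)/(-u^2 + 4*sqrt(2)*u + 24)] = 2*(-11*sqrt(2)*u^3 - 72*u^2 - 504*sqrt(2)*u + 768)/(u^6 - 12*sqrt(2)*u^5 + 24*u^4 + 448*sqrt(2)*u^3 - 576*u^2 - 6912*sqrt(2)*u - 13824)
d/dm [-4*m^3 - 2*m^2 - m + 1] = -12*m^2 - 4*m - 1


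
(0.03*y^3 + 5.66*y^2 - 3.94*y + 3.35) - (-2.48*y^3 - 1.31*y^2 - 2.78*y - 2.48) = 2.51*y^3 + 6.97*y^2 - 1.16*y + 5.83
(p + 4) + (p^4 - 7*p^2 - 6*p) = p^4 - 7*p^2 - 5*p + 4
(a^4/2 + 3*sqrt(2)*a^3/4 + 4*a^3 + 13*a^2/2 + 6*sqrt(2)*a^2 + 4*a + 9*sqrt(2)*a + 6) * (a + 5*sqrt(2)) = a^5/2 + 4*a^4 + 13*sqrt(2)*a^4/4 + 14*a^3 + 26*sqrt(2)*a^3 + 83*sqrt(2)*a^2/2 + 64*a^2 + 20*sqrt(2)*a + 96*a + 30*sqrt(2)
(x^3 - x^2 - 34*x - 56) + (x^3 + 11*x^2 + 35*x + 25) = 2*x^3 + 10*x^2 + x - 31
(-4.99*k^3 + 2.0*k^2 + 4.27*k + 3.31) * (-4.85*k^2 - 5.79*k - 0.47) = 24.2015*k^5 + 19.1921*k^4 - 29.9442*k^3 - 41.7168*k^2 - 21.1718*k - 1.5557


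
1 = 1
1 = 1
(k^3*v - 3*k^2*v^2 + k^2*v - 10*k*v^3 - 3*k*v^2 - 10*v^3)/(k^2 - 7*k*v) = v*(k^3 - 3*k^2*v + k^2 - 10*k*v^2 - 3*k*v - 10*v^2)/(k*(k - 7*v))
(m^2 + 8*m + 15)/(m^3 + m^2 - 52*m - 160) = (m + 3)/(m^2 - 4*m - 32)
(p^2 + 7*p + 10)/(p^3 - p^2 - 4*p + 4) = (p + 5)/(p^2 - 3*p + 2)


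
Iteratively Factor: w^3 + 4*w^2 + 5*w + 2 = (w + 1)*(w^2 + 3*w + 2) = (w + 1)*(w + 2)*(w + 1)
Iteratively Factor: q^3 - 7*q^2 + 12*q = (q - 4)*(q^2 - 3*q) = (q - 4)*(q - 3)*(q)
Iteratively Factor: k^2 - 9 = (k + 3)*(k - 3)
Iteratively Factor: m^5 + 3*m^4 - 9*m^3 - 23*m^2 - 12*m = (m)*(m^4 + 3*m^3 - 9*m^2 - 23*m - 12) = m*(m + 1)*(m^3 + 2*m^2 - 11*m - 12) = m*(m + 1)^2*(m^2 + m - 12) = m*(m + 1)^2*(m + 4)*(m - 3)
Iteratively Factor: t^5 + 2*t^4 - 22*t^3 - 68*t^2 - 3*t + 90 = (t + 3)*(t^4 - t^3 - 19*t^2 - 11*t + 30) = (t - 1)*(t + 3)*(t^3 - 19*t - 30) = (t - 1)*(t + 3)^2*(t^2 - 3*t - 10) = (t - 1)*(t + 2)*(t + 3)^2*(t - 5)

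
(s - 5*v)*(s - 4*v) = s^2 - 9*s*v + 20*v^2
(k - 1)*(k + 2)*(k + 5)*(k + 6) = k^4 + 12*k^3 + 39*k^2 + 8*k - 60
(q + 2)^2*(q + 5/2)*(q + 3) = q^4 + 19*q^3/2 + 67*q^2/2 + 52*q + 30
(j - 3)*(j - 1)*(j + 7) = j^3 + 3*j^2 - 25*j + 21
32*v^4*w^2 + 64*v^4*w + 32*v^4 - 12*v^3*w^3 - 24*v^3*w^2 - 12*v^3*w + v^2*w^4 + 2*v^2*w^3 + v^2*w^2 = (-8*v + w)*(-4*v + w)*(v*w + v)^2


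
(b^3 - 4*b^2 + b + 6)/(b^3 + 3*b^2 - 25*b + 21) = (b^2 - b - 2)/(b^2 + 6*b - 7)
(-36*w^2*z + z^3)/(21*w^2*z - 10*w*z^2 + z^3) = (-36*w^2 + z^2)/(21*w^2 - 10*w*z + z^2)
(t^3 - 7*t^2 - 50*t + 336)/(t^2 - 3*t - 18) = (t^2 - t - 56)/(t + 3)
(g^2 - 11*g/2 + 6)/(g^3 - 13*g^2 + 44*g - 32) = (g - 3/2)/(g^2 - 9*g + 8)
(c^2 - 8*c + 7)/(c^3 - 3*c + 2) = (c - 7)/(c^2 + c - 2)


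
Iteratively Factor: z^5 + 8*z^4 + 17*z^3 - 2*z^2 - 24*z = (z)*(z^4 + 8*z^3 + 17*z^2 - 2*z - 24) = z*(z - 1)*(z^3 + 9*z^2 + 26*z + 24) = z*(z - 1)*(z + 2)*(z^2 + 7*z + 12) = z*(z - 1)*(z + 2)*(z + 3)*(z + 4)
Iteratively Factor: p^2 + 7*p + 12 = (p + 3)*(p + 4)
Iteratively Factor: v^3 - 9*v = (v)*(v^2 - 9) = v*(v + 3)*(v - 3)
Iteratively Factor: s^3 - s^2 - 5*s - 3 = (s + 1)*(s^2 - 2*s - 3) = (s - 3)*(s + 1)*(s + 1)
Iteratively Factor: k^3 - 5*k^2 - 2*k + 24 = (k - 4)*(k^2 - k - 6) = (k - 4)*(k + 2)*(k - 3)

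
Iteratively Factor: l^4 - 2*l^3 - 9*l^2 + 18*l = (l - 2)*(l^3 - 9*l) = (l - 3)*(l - 2)*(l^2 + 3*l) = l*(l - 3)*(l - 2)*(l + 3)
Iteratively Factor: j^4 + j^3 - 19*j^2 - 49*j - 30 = (j + 1)*(j^3 - 19*j - 30) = (j + 1)*(j + 2)*(j^2 - 2*j - 15) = (j + 1)*(j + 2)*(j + 3)*(j - 5)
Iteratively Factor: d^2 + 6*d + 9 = (d + 3)*(d + 3)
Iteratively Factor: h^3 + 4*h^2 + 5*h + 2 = (h + 2)*(h^2 + 2*h + 1) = (h + 1)*(h + 2)*(h + 1)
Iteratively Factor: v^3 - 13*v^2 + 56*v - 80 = (v - 4)*(v^2 - 9*v + 20) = (v - 5)*(v - 4)*(v - 4)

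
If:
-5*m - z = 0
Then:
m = -z/5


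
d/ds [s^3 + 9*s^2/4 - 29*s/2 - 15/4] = 3*s^2 + 9*s/2 - 29/2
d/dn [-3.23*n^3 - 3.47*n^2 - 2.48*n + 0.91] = -9.69*n^2 - 6.94*n - 2.48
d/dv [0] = 0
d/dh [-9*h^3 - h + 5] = -27*h^2 - 1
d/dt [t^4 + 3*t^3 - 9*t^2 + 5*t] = 4*t^3 + 9*t^2 - 18*t + 5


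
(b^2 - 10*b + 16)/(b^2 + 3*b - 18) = (b^2 - 10*b + 16)/(b^2 + 3*b - 18)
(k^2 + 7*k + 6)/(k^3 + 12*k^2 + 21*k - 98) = (k^2 + 7*k + 6)/(k^3 + 12*k^2 + 21*k - 98)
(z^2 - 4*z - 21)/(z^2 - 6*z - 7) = (z + 3)/(z + 1)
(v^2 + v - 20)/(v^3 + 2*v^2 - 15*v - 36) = (v + 5)/(v^2 + 6*v + 9)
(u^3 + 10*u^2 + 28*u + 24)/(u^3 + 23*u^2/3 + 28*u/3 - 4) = 3*(u + 2)/(3*u - 1)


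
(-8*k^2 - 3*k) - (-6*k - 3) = -8*k^2 + 3*k + 3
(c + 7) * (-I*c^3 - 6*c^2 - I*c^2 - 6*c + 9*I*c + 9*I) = -I*c^4 - 6*c^3 - 8*I*c^3 - 48*c^2 + 2*I*c^2 - 42*c + 72*I*c + 63*I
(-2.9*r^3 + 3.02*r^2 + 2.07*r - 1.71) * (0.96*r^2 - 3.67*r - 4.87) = -2.784*r^5 + 13.5422*r^4 + 5.0268*r^3 - 23.9459*r^2 - 3.8052*r + 8.3277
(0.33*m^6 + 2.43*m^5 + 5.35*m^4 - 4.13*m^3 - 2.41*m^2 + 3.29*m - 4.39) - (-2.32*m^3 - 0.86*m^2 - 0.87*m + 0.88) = 0.33*m^6 + 2.43*m^5 + 5.35*m^4 - 1.81*m^3 - 1.55*m^2 + 4.16*m - 5.27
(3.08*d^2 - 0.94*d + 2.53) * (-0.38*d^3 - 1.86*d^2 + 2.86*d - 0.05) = -1.1704*d^5 - 5.3716*d^4 + 9.5958*d^3 - 7.5482*d^2 + 7.2828*d - 0.1265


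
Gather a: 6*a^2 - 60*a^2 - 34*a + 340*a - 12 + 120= -54*a^2 + 306*a + 108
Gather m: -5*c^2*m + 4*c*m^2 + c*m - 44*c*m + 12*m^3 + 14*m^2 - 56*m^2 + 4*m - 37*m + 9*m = 12*m^3 + m^2*(4*c - 42) + m*(-5*c^2 - 43*c - 24)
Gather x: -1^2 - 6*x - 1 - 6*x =-12*x - 2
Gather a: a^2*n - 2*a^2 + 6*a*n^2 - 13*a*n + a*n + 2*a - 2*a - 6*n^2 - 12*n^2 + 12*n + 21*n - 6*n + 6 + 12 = a^2*(n - 2) + a*(6*n^2 - 12*n) - 18*n^2 + 27*n + 18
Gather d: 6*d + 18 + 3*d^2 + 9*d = 3*d^2 + 15*d + 18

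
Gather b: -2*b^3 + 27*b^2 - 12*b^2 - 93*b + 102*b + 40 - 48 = -2*b^3 + 15*b^2 + 9*b - 8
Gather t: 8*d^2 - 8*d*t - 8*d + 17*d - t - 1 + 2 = 8*d^2 + 9*d + t*(-8*d - 1) + 1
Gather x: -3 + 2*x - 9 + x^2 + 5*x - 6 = x^2 + 7*x - 18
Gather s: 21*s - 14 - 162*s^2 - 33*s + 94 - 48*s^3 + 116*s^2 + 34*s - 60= -48*s^3 - 46*s^2 + 22*s + 20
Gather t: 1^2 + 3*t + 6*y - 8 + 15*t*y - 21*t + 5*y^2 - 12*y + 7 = t*(15*y - 18) + 5*y^2 - 6*y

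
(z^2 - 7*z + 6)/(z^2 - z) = (z - 6)/z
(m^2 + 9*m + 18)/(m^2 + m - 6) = (m + 6)/(m - 2)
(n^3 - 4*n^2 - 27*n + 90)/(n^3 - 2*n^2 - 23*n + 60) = (n - 6)/(n - 4)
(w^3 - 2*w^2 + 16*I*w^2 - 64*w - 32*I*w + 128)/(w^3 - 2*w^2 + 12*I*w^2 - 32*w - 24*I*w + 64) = (w + 8*I)/(w + 4*I)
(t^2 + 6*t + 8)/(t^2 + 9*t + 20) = (t + 2)/(t + 5)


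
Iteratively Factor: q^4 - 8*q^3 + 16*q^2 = (q - 4)*(q^3 - 4*q^2) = q*(q - 4)*(q^2 - 4*q) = q^2*(q - 4)*(q - 4)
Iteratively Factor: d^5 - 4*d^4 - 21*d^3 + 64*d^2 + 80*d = (d + 1)*(d^4 - 5*d^3 - 16*d^2 + 80*d) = d*(d + 1)*(d^3 - 5*d^2 - 16*d + 80) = d*(d - 4)*(d + 1)*(d^2 - d - 20) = d*(d - 4)*(d + 1)*(d + 4)*(d - 5)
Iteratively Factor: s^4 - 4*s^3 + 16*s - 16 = (s - 2)*(s^3 - 2*s^2 - 4*s + 8) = (s - 2)^2*(s^2 - 4) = (s - 2)^3*(s + 2)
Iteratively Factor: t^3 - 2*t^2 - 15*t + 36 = (t - 3)*(t^2 + t - 12) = (t - 3)*(t + 4)*(t - 3)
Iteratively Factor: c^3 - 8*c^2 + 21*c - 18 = (c - 2)*(c^2 - 6*c + 9) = (c - 3)*(c - 2)*(c - 3)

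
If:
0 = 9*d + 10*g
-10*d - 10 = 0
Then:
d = -1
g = 9/10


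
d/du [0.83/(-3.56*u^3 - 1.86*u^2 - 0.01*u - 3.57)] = (8.8644*u^2 + 3.0876*u + 0.0083)/(3.56*u^3 + 1.86*u^2 + 0.01*u + 3.57)^2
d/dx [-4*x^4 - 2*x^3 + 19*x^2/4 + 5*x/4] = -16*x^3 - 6*x^2 + 19*x/2 + 5/4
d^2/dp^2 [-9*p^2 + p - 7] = -18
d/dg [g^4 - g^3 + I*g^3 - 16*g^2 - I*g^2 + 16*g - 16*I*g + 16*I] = 4*g^3 + 3*g^2*(-1 + I) - 2*g*(16 + I) + 16 - 16*I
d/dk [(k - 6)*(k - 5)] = 2*k - 11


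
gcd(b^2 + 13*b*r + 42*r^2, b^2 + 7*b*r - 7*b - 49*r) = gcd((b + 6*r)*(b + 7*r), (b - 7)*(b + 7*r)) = b + 7*r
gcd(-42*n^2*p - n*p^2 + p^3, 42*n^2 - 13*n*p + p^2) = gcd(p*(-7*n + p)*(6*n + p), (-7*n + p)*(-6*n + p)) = -7*n + p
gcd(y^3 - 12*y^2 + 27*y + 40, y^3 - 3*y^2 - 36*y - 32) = y^2 - 7*y - 8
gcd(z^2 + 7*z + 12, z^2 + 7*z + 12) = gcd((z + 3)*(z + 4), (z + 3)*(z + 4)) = z^2 + 7*z + 12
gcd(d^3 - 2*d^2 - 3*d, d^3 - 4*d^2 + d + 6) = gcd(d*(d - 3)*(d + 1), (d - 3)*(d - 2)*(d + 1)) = d^2 - 2*d - 3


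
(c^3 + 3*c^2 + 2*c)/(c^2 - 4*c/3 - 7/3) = 3*c*(c + 2)/(3*c - 7)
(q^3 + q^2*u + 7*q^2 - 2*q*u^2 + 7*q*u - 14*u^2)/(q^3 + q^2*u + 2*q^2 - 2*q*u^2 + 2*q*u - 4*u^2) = (q + 7)/(q + 2)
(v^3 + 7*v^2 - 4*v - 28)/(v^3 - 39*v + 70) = (v + 2)/(v - 5)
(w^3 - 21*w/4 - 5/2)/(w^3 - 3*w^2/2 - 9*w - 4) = (w - 5/2)/(w - 4)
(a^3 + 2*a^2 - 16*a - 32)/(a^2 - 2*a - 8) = a + 4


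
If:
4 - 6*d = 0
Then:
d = 2/3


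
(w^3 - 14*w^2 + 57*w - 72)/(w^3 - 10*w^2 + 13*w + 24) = (w - 3)/(w + 1)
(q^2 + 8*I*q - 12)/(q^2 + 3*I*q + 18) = (q + 2*I)/(q - 3*I)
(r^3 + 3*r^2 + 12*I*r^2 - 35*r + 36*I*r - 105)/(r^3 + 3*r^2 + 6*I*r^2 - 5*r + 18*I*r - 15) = (r + 7*I)/(r + I)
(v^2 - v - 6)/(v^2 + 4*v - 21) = (v + 2)/(v + 7)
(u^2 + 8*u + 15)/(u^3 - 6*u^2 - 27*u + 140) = (u + 3)/(u^2 - 11*u + 28)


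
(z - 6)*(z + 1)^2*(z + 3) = z^4 - z^3 - 23*z^2 - 39*z - 18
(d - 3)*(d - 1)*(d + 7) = d^3 + 3*d^2 - 25*d + 21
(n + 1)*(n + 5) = n^2 + 6*n + 5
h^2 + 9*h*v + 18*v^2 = (h + 3*v)*(h + 6*v)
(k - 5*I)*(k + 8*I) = k^2 + 3*I*k + 40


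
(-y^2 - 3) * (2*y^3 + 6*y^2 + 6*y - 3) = -2*y^5 - 6*y^4 - 12*y^3 - 15*y^2 - 18*y + 9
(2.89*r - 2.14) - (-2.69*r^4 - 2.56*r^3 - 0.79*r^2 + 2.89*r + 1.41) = 2.69*r^4 + 2.56*r^3 + 0.79*r^2 - 3.55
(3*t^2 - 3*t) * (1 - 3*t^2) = -9*t^4 + 9*t^3 + 3*t^2 - 3*t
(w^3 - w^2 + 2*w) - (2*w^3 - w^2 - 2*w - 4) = -w^3 + 4*w + 4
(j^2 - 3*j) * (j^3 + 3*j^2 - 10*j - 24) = j^5 - 19*j^3 + 6*j^2 + 72*j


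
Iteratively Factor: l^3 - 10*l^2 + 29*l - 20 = (l - 1)*(l^2 - 9*l + 20) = (l - 4)*(l - 1)*(l - 5)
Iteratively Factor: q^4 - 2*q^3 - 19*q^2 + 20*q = (q + 4)*(q^3 - 6*q^2 + 5*q) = (q - 5)*(q + 4)*(q^2 - q) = q*(q - 5)*(q + 4)*(q - 1)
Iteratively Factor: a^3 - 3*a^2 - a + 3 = (a + 1)*(a^2 - 4*a + 3) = (a - 1)*(a + 1)*(a - 3)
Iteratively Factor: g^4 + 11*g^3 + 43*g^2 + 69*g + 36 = (g + 3)*(g^3 + 8*g^2 + 19*g + 12) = (g + 1)*(g + 3)*(g^2 + 7*g + 12) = (g + 1)*(g + 3)^2*(g + 4)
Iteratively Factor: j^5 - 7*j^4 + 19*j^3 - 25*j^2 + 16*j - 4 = (j - 2)*(j^4 - 5*j^3 + 9*j^2 - 7*j + 2) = (j - 2)^2*(j^3 - 3*j^2 + 3*j - 1) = (j - 2)^2*(j - 1)*(j^2 - 2*j + 1) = (j - 2)^2*(j - 1)^2*(j - 1)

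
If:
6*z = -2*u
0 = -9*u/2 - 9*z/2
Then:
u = 0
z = 0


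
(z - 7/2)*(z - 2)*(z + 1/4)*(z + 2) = z^4 - 13*z^3/4 - 39*z^2/8 + 13*z + 7/2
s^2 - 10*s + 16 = (s - 8)*(s - 2)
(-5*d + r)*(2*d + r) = -10*d^2 - 3*d*r + r^2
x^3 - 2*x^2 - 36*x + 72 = (x - 6)*(x - 2)*(x + 6)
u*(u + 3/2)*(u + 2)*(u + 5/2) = u^4 + 6*u^3 + 47*u^2/4 + 15*u/2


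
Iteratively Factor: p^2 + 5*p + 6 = (p + 3)*(p + 2)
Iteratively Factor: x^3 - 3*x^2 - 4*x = (x - 4)*(x^2 + x) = (x - 4)*(x + 1)*(x)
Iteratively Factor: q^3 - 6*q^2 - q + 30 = (q + 2)*(q^2 - 8*q + 15) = (q - 5)*(q + 2)*(q - 3)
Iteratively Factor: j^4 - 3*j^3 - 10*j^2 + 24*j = (j - 4)*(j^3 + j^2 - 6*j) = j*(j - 4)*(j^2 + j - 6) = j*(j - 4)*(j + 3)*(j - 2)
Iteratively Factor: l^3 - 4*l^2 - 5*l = (l + 1)*(l^2 - 5*l) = (l - 5)*(l + 1)*(l)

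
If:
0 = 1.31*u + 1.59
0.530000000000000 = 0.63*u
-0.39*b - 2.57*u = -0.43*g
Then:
No Solution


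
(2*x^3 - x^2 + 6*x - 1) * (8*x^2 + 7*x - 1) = 16*x^5 + 6*x^4 + 39*x^3 + 35*x^2 - 13*x + 1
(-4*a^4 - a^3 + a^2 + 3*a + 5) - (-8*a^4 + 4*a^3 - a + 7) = 4*a^4 - 5*a^3 + a^2 + 4*a - 2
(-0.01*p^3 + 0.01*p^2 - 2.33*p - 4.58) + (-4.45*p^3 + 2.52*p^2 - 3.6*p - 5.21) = -4.46*p^3 + 2.53*p^2 - 5.93*p - 9.79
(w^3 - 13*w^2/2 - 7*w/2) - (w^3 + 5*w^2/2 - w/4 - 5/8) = -9*w^2 - 13*w/4 + 5/8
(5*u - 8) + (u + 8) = 6*u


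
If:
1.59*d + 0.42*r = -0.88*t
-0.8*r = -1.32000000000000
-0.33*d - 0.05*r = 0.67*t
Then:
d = -0.51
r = 1.65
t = 0.13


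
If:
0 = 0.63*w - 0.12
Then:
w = 0.19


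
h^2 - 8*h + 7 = (h - 7)*(h - 1)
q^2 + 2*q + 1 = (q + 1)^2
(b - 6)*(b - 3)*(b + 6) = b^3 - 3*b^2 - 36*b + 108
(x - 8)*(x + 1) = x^2 - 7*x - 8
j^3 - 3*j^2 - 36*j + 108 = (j - 6)*(j - 3)*(j + 6)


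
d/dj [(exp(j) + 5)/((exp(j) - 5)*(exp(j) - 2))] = (-exp(2*j) - 10*exp(j) + 45)*exp(j)/(exp(4*j) - 14*exp(3*j) + 69*exp(2*j) - 140*exp(j) + 100)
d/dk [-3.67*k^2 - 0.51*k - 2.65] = -7.34*k - 0.51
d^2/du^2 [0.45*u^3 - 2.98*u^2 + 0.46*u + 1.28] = 2.7*u - 5.96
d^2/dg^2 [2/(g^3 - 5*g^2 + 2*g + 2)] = 4*((5 - 3*g)*(g^3 - 5*g^2 + 2*g + 2) + (3*g^2 - 10*g + 2)^2)/(g^3 - 5*g^2 + 2*g + 2)^3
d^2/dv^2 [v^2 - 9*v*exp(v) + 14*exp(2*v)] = -9*v*exp(v) + 56*exp(2*v) - 18*exp(v) + 2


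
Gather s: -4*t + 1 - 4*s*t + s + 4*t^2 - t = s*(1 - 4*t) + 4*t^2 - 5*t + 1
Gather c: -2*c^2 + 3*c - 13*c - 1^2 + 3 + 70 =-2*c^2 - 10*c + 72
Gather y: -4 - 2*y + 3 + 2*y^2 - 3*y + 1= 2*y^2 - 5*y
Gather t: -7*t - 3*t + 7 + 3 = 10 - 10*t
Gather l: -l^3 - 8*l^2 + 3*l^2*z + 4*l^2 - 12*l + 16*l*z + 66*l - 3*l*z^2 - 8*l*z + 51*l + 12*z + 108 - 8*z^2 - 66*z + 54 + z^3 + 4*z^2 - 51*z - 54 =-l^3 + l^2*(3*z - 4) + l*(-3*z^2 + 8*z + 105) + z^3 - 4*z^2 - 105*z + 108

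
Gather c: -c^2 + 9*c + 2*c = -c^2 + 11*c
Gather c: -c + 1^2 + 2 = 3 - c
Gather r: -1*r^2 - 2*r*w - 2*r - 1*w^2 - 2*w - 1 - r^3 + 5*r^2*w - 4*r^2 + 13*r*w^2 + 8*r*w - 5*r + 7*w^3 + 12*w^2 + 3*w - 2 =-r^3 + r^2*(5*w - 5) + r*(13*w^2 + 6*w - 7) + 7*w^3 + 11*w^2 + w - 3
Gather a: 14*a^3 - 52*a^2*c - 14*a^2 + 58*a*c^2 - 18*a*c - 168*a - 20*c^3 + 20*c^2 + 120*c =14*a^3 + a^2*(-52*c - 14) + a*(58*c^2 - 18*c - 168) - 20*c^3 + 20*c^2 + 120*c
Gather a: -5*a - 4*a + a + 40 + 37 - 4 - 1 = 72 - 8*a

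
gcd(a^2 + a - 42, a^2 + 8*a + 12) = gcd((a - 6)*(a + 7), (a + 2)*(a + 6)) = 1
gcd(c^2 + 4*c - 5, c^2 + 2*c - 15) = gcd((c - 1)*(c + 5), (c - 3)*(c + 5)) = c + 5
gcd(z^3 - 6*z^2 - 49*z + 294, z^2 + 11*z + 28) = z + 7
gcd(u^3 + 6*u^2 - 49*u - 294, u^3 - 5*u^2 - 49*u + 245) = u^2 - 49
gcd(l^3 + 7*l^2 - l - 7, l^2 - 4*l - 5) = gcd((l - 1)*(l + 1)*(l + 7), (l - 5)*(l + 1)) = l + 1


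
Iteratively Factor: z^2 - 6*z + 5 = (z - 5)*(z - 1)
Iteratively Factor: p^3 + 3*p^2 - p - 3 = (p - 1)*(p^2 + 4*p + 3) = (p - 1)*(p + 3)*(p + 1)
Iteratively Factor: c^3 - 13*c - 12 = (c - 4)*(c^2 + 4*c + 3) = (c - 4)*(c + 3)*(c + 1)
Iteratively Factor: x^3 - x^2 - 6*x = (x + 2)*(x^2 - 3*x) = (x - 3)*(x + 2)*(x)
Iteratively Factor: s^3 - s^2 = (s)*(s^2 - s) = s^2*(s - 1)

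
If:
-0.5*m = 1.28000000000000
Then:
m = -2.56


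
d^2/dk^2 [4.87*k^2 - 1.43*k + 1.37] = 9.74000000000000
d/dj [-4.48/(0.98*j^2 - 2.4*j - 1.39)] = (8.7808*j - 10.752)/(-0.98*j^2 + 2.4*j + 1.39)^2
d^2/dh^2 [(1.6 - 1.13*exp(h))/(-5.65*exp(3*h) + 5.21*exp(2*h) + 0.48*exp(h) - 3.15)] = (144.2897*exp(6*h) - 559.473735*exp(5*h) + 561.013473*exp(4*h) - 429.315019*exp(3*h) + 355.55013*exp(2*h) - 103.69368*exp(h) + 8.793225)*exp(h)/(180.362125*exp(9*h) - 498.948675*exp(8*h) + 414.124095*exp(7*h) + 245.023984*exp(6*h) - 591.532074*exp(5*h) + 201.653793*exp(4*h) + 215.340903*exp(3*h) - 152.911395*exp(2*h) - 14.2884*exp(h) + 31.255875)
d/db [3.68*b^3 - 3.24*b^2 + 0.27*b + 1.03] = 11.04*b^2 - 6.48*b + 0.27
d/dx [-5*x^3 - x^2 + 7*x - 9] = -15*x^2 - 2*x + 7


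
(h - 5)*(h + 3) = h^2 - 2*h - 15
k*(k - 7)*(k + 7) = k^3 - 49*k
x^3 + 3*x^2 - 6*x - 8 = (x - 2)*(x + 1)*(x + 4)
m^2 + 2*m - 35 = (m - 5)*(m + 7)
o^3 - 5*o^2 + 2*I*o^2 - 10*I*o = o*(o - 5)*(o + 2*I)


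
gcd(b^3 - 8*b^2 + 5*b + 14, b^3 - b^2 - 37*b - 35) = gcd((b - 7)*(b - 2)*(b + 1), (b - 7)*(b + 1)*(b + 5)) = b^2 - 6*b - 7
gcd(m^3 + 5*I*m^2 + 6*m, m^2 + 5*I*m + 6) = m^2 + 5*I*m + 6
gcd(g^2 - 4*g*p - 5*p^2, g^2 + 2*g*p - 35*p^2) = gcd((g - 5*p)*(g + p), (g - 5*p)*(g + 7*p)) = -g + 5*p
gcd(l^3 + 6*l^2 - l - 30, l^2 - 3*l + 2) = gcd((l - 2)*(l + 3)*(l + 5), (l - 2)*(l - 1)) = l - 2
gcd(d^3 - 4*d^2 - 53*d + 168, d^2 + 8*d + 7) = d + 7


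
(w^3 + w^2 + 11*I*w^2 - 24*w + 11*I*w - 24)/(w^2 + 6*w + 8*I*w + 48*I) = (w^2 + w*(1 + 3*I) + 3*I)/(w + 6)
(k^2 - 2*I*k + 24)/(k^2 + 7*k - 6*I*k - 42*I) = (k + 4*I)/(k + 7)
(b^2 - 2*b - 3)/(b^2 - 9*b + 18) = (b + 1)/(b - 6)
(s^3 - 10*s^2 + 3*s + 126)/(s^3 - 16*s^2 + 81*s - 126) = (s + 3)/(s - 3)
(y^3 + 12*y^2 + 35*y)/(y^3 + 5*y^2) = (y + 7)/y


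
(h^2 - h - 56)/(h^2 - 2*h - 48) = (h + 7)/(h + 6)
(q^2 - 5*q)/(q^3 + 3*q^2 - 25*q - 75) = q/(q^2 + 8*q + 15)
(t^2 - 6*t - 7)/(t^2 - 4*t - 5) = (t - 7)/(t - 5)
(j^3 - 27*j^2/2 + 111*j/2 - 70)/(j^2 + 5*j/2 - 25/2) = (j^2 - 11*j + 28)/(j + 5)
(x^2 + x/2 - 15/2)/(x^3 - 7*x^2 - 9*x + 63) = (x - 5/2)/(x^2 - 10*x + 21)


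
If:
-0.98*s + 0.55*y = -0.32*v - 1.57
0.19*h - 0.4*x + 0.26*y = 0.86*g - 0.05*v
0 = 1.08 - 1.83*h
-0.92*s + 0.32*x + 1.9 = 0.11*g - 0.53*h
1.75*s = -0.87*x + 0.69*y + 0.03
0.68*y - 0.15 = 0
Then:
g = 1.31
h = 0.59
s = 1.37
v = -1.10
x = -2.54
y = 0.22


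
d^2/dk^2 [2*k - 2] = 0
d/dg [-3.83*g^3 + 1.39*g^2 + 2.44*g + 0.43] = -11.49*g^2 + 2.78*g + 2.44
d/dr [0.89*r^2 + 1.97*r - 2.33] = 1.78*r + 1.97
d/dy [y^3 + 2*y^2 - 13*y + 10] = 3*y^2 + 4*y - 13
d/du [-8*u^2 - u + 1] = -16*u - 1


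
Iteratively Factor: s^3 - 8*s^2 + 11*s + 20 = (s - 5)*(s^2 - 3*s - 4) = (s - 5)*(s - 4)*(s + 1)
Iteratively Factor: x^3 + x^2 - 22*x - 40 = (x - 5)*(x^2 + 6*x + 8) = (x - 5)*(x + 4)*(x + 2)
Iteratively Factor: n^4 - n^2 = (n + 1)*(n^3 - n^2) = (n - 1)*(n + 1)*(n^2) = n*(n - 1)*(n + 1)*(n)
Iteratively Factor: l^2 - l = (l - 1)*(l)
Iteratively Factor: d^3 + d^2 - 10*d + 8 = (d - 2)*(d^2 + 3*d - 4) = (d - 2)*(d + 4)*(d - 1)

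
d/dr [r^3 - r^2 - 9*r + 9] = 3*r^2 - 2*r - 9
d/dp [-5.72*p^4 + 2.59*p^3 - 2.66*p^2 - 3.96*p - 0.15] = -22.88*p^3 + 7.77*p^2 - 5.32*p - 3.96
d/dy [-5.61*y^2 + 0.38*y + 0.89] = 0.38 - 11.22*y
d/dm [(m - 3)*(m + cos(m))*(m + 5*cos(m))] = (3 - m)*(m + cos(m))*(5*sin(m) - 1) + (3 - m)*(m + 5*cos(m))*(sin(m) - 1) + (m + cos(m))*(m + 5*cos(m))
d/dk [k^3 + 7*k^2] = k*(3*k + 14)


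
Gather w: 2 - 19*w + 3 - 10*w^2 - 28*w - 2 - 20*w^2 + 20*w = -30*w^2 - 27*w + 3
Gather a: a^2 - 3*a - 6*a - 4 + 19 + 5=a^2 - 9*a + 20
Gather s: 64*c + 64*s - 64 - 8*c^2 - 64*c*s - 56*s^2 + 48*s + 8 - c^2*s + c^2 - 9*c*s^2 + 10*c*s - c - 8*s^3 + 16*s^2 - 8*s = -7*c^2 + 63*c - 8*s^3 + s^2*(-9*c - 40) + s*(-c^2 - 54*c + 104) - 56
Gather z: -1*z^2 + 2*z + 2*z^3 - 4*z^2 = 2*z^3 - 5*z^2 + 2*z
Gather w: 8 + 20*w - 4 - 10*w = 10*w + 4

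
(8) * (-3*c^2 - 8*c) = -24*c^2 - 64*c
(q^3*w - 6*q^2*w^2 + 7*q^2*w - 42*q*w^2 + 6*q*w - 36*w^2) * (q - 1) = q^4*w - 6*q^3*w^2 + 6*q^3*w - 36*q^2*w^2 - q^2*w + 6*q*w^2 - 6*q*w + 36*w^2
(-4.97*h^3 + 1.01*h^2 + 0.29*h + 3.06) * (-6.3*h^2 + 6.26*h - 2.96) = 31.311*h^5 - 37.4752*h^4 + 19.2068*h^3 - 20.4522*h^2 + 18.2972*h - 9.0576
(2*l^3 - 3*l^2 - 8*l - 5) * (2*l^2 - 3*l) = 4*l^5 - 12*l^4 - 7*l^3 + 14*l^2 + 15*l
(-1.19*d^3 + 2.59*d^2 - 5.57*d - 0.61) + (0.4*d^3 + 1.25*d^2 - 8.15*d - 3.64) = -0.79*d^3 + 3.84*d^2 - 13.72*d - 4.25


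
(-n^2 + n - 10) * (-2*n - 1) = 2*n^3 - n^2 + 19*n + 10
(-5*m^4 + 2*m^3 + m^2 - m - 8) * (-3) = 15*m^4 - 6*m^3 - 3*m^2 + 3*m + 24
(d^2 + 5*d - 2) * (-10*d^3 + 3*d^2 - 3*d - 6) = -10*d^5 - 47*d^4 + 32*d^3 - 27*d^2 - 24*d + 12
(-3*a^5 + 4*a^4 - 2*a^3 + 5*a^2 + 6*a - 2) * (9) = -27*a^5 + 36*a^4 - 18*a^3 + 45*a^2 + 54*a - 18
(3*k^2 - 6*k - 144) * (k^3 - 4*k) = 3*k^5 - 6*k^4 - 156*k^3 + 24*k^2 + 576*k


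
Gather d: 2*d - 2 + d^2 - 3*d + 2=d^2 - d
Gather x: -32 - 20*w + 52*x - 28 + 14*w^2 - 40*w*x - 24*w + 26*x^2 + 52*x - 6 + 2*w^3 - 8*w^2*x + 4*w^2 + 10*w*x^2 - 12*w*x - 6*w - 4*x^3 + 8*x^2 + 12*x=2*w^3 + 18*w^2 - 50*w - 4*x^3 + x^2*(10*w + 34) + x*(-8*w^2 - 52*w + 116) - 66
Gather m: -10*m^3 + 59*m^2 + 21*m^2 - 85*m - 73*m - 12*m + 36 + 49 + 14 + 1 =-10*m^3 + 80*m^2 - 170*m + 100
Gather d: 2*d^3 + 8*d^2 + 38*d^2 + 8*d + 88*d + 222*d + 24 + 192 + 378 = 2*d^3 + 46*d^2 + 318*d + 594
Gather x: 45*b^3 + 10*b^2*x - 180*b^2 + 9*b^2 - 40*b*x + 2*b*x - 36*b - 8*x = 45*b^3 - 171*b^2 - 36*b + x*(10*b^2 - 38*b - 8)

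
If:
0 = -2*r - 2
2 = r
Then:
No Solution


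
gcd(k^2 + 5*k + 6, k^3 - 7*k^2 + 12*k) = 1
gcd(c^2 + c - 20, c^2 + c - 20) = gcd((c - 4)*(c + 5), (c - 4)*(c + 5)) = c^2 + c - 20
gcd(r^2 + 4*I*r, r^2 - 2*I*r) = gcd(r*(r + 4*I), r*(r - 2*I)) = r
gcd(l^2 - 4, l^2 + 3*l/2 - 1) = l + 2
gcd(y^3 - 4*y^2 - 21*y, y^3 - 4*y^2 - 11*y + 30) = y + 3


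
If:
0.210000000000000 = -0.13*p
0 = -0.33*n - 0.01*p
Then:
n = 0.05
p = -1.62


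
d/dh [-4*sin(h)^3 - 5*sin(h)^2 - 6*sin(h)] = 2*(-5*sin(h) + 3*cos(2*h) - 6)*cos(h)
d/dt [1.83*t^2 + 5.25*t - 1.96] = 3.66*t + 5.25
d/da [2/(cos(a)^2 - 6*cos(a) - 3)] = 4*(cos(a) - 3)*sin(a)/(sin(a)^2 + 6*cos(a) + 2)^2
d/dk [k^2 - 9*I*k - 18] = 2*k - 9*I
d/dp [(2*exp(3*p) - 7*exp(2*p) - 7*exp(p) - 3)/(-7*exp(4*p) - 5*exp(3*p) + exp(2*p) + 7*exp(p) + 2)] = (14*exp(6*p) - 98*exp(5*p) - 180*exp(4*p) - 126*exp(3*p) - 75*exp(2*p) - 22*exp(p) + 7)*exp(p)/(49*exp(8*p) + 70*exp(7*p) + 11*exp(6*p) - 108*exp(5*p) - 97*exp(4*p) - 6*exp(3*p) + 53*exp(2*p) + 28*exp(p) + 4)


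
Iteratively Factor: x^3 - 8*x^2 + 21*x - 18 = (x - 3)*(x^2 - 5*x + 6) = (x - 3)^2*(x - 2)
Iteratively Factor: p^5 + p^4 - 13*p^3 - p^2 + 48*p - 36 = (p - 1)*(p^4 + 2*p^3 - 11*p^2 - 12*p + 36) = (p - 2)*(p - 1)*(p^3 + 4*p^2 - 3*p - 18) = (p - 2)*(p - 1)*(p + 3)*(p^2 + p - 6) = (p - 2)^2*(p - 1)*(p + 3)*(p + 3)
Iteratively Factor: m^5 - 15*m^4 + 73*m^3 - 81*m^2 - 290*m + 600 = (m - 4)*(m^4 - 11*m^3 + 29*m^2 + 35*m - 150) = (m - 4)*(m + 2)*(m^3 - 13*m^2 + 55*m - 75) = (m - 5)*(m - 4)*(m + 2)*(m^2 - 8*m + 15) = (m - 5)*(m - 4)*(m - 3)*(m + 2)*(m - 5)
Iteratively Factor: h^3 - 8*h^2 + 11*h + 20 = (h + 1)*(h^2 - 9*h + 20) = (h - 5)*(h + 1)*(h - 4)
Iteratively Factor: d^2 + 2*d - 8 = (d + 4)*(d - 2)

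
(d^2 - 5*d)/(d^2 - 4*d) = (d - 5)/(d - 4)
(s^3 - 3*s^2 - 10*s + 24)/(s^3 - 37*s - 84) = (s^2 - 6*s + 8)/(s^2 - 3*s - 28)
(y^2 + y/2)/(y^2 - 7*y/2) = (2*y + 1)/(2*y - 7)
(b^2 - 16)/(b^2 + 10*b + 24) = (b - 4)/(b + 6)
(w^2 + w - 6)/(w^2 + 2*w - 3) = (w - 2)/(w - 1)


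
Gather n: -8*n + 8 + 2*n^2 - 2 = 2*n^2 - 8*n + 6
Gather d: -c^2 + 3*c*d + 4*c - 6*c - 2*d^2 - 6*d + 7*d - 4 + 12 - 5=-c^2 - 2*c - 2*d^2 + d*(3*c + 1) + 3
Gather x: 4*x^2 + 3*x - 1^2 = 4*x^2 + 3*x - 1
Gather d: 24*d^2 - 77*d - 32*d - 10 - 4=24*d^2 - 109*d - 14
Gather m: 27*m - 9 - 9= 27*m - 18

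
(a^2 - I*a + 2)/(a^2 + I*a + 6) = (a + I)/(a + 3*I)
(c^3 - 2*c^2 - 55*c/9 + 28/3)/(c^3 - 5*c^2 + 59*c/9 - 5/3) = (9*c^2 + 9*c - 28)/(9*c^2 - 18*c + 5)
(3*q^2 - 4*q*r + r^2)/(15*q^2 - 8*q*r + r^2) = (q - r)/(5*q - r)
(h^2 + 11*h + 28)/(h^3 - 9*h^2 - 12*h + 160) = (h + 7)/(h^2 - 13*h + 40)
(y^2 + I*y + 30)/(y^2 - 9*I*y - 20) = (y + 6*I)/(y - 4*I)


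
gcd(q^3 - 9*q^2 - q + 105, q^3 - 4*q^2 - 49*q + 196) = q - 7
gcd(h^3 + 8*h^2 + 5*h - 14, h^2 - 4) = h + 2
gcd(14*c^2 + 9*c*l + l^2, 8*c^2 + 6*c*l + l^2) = 2*c + l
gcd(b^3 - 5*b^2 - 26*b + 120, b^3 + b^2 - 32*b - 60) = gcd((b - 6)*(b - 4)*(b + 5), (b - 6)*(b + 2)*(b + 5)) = b^2 - b - 30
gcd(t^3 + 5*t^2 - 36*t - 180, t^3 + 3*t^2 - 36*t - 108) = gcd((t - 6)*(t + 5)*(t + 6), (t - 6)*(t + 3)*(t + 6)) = t^2 - 36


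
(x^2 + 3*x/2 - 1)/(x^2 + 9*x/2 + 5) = (2*x - 1)/(2*x + 5)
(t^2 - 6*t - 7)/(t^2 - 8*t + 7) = (t + 1)/(t - 1)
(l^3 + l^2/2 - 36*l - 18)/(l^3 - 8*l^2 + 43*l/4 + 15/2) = 2*(l + 6)/(2*l - 5)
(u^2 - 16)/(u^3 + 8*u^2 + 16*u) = (u - 4)/(u*(u + 4))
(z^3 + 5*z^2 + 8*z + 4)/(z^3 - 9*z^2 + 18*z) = (z^3 + 5*z^2 + 8*z + 4)/(z*(z^2 - 9*z + 18))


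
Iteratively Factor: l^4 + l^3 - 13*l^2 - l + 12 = (l + 1)*(l^3 - 13*l + 12) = (l + 1)*(l + 4)*(l^2 - 4*l + 3) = (l - 1)*(l + 1)*(l + 4)*(l - 3)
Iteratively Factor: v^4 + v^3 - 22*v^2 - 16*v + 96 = (v + 3)*(v^3 - 2*v^2 - 16*v + 32) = (v + 3)*(v + 4)*(v^2 - 6*v + 8) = (v - 2)*(v + 3)*(v + 4)*(v - 4)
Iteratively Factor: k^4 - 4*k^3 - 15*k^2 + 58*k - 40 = (k - 2)*(k^3 - 2*k^2 - 19*k + 20) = (k - 5)*(k - 2)*(k^2 + 3*k - 4) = (k - 5)*(k - 2)*(k + 4)*(k - 1)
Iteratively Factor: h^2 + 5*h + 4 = (h + 4)*(h + 1)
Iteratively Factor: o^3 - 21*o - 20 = (o + 4)*(o^2 - 4*o - 5) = (o + 1)*(o + 4)*(o - 5)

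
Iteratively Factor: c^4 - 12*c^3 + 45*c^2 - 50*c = (c - 5)*(c^3 - 7*c^2 + 10*c) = c*(c - 5)*(c^2 - 7*c + 10) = c*(c - 5)*(c - 2)*(c - 5)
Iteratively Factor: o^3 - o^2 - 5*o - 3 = (o + 1)*(o^2 - 2*o - 3) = (o - 3)*(o + 1)*(o + 1)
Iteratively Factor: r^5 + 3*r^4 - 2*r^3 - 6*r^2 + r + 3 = (r - 1)*(r^4 + 4*r^3 + 2*r^2 - 4*r - 3) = (r - 1)*(r + 1)*(r^3 + 3*r^2 - r - 3) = (r - 1)^2*(r + 1)*(r^2 + 4*r + 3) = (r - 1)^2*(r + 1)^2*(r + 3)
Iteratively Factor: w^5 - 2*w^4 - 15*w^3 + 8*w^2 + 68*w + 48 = (w - 3)*(w^4 + w^3 - 12*w^2 - 28*w - 16) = (w - 3)*(w + 1)*(w^3 - 12*w - 16) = (w - 4)*(w - 3)*(w + 1)*(w^2 + 4*w + 4) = (w - 4)*(w - 3)*(w + 1)*(w + 2)*(w + 2)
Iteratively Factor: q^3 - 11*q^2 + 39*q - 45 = (q - 3)*(q^2 - 8*q + 15) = (q - 5)*(q - 3)*(q - 3)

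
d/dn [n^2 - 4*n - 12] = 2*n - 4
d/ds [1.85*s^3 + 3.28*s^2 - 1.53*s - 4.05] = 5.55*s^2 + 6.56*s - 1.53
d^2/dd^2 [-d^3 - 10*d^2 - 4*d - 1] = -6*d - 20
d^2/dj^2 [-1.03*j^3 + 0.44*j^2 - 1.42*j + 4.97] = 0.88 - 6.18*j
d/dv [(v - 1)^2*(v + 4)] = (v - 1)*(3*v + 7)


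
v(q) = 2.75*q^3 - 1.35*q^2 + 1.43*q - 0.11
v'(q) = 8.25*q^2 - 2.7*q + 1.43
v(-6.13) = -693.06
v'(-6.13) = 327.99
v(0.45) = 0.51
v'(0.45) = 1.89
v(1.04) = 3.01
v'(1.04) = 7.55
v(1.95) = 17.94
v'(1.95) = 27.54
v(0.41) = 0.44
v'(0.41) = 1.71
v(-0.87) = -4.19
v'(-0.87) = 10.02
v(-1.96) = -28.81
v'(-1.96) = 38.42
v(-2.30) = -44.00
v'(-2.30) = 51.28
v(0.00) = -0.11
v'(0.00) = 1.43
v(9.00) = 1908.16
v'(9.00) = 645.38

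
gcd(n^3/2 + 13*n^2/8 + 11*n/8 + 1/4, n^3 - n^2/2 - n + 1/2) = n + 1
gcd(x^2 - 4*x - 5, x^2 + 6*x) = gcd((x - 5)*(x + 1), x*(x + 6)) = 1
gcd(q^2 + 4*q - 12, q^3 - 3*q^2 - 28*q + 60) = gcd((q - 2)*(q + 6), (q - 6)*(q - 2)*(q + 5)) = q - 2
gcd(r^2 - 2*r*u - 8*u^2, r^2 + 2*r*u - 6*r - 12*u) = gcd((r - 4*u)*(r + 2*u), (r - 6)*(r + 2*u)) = r + 2*u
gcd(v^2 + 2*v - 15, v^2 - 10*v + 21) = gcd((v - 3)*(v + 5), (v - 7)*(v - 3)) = v - 3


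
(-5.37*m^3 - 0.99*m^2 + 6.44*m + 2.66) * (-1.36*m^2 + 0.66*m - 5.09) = 7.3032*m^5 - 2.1978*m^4 + 17.9215*m^3 + 5.6719*m^2 - 31.024*m - 13.5394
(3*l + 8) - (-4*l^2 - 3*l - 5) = 4*l^2 + 6*l + 13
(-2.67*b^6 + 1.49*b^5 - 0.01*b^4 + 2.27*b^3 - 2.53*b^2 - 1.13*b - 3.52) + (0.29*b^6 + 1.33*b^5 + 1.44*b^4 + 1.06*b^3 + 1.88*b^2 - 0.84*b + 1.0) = -2.38*b^6 + 2.82*b^5 + 1.43*b^4 + 3.33*b^3 - 0.65*b^2 - 1.97*b - 2.52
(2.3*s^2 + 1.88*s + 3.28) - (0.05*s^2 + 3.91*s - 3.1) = 2.25*s^2 - 2.03*s + 6.38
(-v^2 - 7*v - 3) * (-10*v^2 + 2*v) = 10*v^4 + 68*v^3 + 16*v^2 - 6*v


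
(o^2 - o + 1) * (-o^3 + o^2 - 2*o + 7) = -o^5 + 2*o^4 - 4*o^3 + 10*o^2 - 9*o + 7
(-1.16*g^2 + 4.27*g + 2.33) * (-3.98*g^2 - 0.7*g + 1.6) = 4.6168*g^4 - 16.1826*g^3 - 14.1184*g^2 + 5.201*g + 3.728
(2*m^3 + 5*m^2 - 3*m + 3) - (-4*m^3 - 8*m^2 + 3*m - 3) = 6*m^3 + 13*m^2 - 6*m + 6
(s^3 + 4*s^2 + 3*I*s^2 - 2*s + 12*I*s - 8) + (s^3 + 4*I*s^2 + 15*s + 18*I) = 2*s^3 + 4*s^2 + 7*I*s^2 + 13*s + 12*I*s - 8 + 18*I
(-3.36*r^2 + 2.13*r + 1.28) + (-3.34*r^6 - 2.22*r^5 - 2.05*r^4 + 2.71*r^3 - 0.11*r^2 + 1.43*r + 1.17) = -3.34*r^6 - 2.22*r^5 - 2.05*r^4 + 2.71*r^3 - 3.47*r^2 + 3.56*r + 2.45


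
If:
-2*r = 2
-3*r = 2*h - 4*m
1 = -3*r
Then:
No Solution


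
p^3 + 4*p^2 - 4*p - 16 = (p - 2)*(p + 2)*(p + 4)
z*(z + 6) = z^2 + 6*z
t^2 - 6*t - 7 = (t - 7)*(t + 1)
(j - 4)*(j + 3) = j^2 - j - 12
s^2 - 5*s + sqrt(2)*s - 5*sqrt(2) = (s - 5)*(s + sqrt(2))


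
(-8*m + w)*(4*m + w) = -32*m^2 - 4*m*w + w^2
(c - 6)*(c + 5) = c^2 - c - 30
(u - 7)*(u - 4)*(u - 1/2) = u^3 - 23*u^2/2 + 67*u/2 - 14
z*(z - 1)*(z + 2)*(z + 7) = z^4 + 8*z^3 + 5*z^2 - 14*z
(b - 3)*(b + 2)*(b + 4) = b^3 + 3*b^2 - 10*b - 24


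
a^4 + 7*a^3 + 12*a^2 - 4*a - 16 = (a - 1)*(a + 2)^2*(a + 4)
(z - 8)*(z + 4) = z^2 - 4*z - 32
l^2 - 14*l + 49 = (l - 7)^2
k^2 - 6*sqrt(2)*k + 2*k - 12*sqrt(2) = (k + 2)*(k - 6*sqrt(2))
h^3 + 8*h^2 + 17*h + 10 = (h + 1)*(h + 2)*(h + 5)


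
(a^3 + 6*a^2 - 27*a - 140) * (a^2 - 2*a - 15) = a^5 + 4*a^4 - 54*a^3 - 176*a^2 + 685*a + 2100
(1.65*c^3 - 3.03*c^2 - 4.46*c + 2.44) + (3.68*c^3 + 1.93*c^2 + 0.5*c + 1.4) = 5.33*c^3 - 1.1*c^2 - 3.96*c + 3.84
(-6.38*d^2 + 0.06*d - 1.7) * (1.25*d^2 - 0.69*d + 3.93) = -7.975*d^4 + 4.4772*d^3 - 27.2398*d^2 + 1.4088*d - 6.681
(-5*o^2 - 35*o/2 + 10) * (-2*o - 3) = 10*o^3 + 50*o^2 + 65*o/2 - 30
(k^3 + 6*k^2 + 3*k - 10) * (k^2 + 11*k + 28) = k^5 + 17*k^4 + 97*k^3 + 191*k^2 - 26*k - 280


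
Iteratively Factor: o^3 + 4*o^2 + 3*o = (o + 3)*(o^2 + o) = (o + 1)*(o + 3)*(o)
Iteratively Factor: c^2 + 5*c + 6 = (c + 2)*(c + 3)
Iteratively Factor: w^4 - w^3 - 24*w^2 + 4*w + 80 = (w + 2)*(w^3 - 3*w^2 - 18*w + 40) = (w - 5)*(w + 2)*(w^2 + 2*w - 8) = (w - 5)*(w + 2)*(w + 4)*(w - 2)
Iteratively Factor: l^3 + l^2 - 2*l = (l + 2)*(l^2 - l) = l*(l + 2)*(l - 1)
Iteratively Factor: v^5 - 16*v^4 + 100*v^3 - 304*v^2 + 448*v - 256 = (v - 4)*(v^4 - 12*v^3 + 52*v^2 - 96*v + 64) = (v - 4)*(v - 2)*(v^3 - 10*v^2 + 32*v - 32) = (v - 4)*(v - 2)^2*(v^2 - 8*v + 16) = (v - 4)^2*(v - 2)^2*(v - 4)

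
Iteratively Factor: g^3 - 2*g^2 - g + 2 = (g - 2)*(g^2 - 1) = (g - 2)*(g + 1)*(g - 1)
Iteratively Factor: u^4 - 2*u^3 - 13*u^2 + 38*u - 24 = (u - 1)*(u^3 - u^2 - 14*u + 24) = (u - 1)*(u + 4)*(u^2 - 5*u + 6) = (u - 3)*(u - 1)*(u + 4)*(u - 2)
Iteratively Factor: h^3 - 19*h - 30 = (h + 3)*(h^2 - 3*h - 10) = (h + 2)*(h + 3)*(h - 5)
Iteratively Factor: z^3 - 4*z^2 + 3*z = (z - 3)*(z^2 - z) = z*(z - 3)*(z - 1)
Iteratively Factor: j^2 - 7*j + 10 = (j - 2)*(j - 5)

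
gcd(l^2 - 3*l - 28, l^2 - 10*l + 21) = l - 7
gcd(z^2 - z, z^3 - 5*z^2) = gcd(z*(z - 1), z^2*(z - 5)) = z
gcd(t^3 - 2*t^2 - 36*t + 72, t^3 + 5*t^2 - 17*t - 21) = 1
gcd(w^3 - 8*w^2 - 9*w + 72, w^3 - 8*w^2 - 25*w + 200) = w - 8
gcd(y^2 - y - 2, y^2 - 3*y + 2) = y - 2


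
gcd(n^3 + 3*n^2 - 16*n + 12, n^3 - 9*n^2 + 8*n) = n - 1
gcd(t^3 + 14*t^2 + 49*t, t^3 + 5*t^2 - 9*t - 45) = 1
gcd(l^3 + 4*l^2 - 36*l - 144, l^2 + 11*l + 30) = l + 6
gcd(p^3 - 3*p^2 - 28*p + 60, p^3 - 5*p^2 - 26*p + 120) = p^2 - p - 30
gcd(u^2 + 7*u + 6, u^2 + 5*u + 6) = 1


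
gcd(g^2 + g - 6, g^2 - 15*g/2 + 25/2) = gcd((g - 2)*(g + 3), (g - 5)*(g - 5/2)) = 1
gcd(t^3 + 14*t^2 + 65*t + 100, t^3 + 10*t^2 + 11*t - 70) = t + 5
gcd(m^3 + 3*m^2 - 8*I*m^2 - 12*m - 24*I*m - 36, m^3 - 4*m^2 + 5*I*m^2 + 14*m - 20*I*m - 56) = m - 2*I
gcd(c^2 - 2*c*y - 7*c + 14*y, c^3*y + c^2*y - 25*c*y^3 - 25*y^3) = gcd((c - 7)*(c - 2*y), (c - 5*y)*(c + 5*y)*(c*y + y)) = 1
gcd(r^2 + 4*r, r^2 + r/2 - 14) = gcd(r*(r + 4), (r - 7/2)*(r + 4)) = r + 4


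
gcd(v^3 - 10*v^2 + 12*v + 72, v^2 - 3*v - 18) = v - 6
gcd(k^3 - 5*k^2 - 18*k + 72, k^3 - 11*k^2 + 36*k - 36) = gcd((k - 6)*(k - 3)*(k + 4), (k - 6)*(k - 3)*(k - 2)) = k^2 - 9*k + 18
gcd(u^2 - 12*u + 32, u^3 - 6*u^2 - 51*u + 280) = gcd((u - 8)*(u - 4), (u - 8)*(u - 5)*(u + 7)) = u - 8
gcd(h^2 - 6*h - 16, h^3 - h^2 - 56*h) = h - 8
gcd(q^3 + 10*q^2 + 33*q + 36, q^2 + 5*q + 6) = q + 3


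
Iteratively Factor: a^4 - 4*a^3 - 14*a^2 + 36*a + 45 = (a - 5)*(a^3 + a^2 - 9*a - 9) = (a - 5)*(a - 3)*(a^2 + 4*a + 3) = (a - 5)*(a - 3)*(a + 3)*(a + 1)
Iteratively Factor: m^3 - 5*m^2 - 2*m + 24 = (m - 4)*(m^2 - m - 6) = (m - 4)*(m - 3)*(m + 2)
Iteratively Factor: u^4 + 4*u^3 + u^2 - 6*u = (u - 1)*(u^3 + 5*u^2 + 6*u) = u*(u - 1)*(u^2 + 5*u + 6) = u*(u - 1)*(u + 2)*(u + 3)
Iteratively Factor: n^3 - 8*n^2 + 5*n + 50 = (n - 5)*(n^2 - 3*n - 10) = (n - 5)*(n + 2)*(n - 5)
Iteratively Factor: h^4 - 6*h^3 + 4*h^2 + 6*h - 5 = (h - 1)*(h^3 - 5*h^2 - h + 5) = (h - 1)^2*(h^2 - 4*h - 5) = (h - 1)^2*(h + 1)*(h - 5)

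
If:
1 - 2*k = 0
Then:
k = 1/2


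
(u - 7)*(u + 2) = u^2 - 5*u - 14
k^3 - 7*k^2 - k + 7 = (k - 7)*(k - 1)*(k + 1)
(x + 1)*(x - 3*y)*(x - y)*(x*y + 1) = x^4*y - 4*x^3*y^2 + x^3*y + x^3 + 3*x^2*y^3 - 4*x^2*y^2 - 4*x^2*y + x^2 + 3*x*y^3 + 3*x*y^2 - 4*x*y + 3*y^2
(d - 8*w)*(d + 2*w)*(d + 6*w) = d^3 - 52*d*w^2 - 96*w^3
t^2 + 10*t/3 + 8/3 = (t + 4/3)*(t + 2)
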